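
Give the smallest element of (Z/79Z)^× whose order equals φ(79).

3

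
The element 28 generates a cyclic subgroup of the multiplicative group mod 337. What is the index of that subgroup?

By Lagrange's theorem, ord_337(28) divides φ(337) = 337 − 1 = 336 = 2^4 · 3 · 7.
Divisors of 336: 1, 2, 3, 4, 6, 7, 8, 12, 14, 16, 21, 24, 28, 42, 48, 56, 84, 112, 168, 336.
Evaluate successive powers at the divisors of 336:
28^1 ≡ 28 (mod 337)
28^2 ≡ 110 (mod 337)
28^3 ≡ 47 (mod 337)
28^4 ≡ 305 (mod 337)
28^6 ≡ 187 (mod 337)
28^7 ≡ 181 (mod 337)
28^8 ≡ 13 (mod 337)
28^12 ≡ 258 (mod 337)
28^14 ≡ 72 (mod 337)
28^16 ≡ 169 (mod 337)
28^21 ≡ 226 (mod 337)
28^24 ≡ 175 (mod 337)
28^28 ≡ 129 (mod 337)
28^42 ≡ 189 (mod 337)
28^48 ≡ 295 (mod 337)
28^56 ≡ 128 (mod 337)
28^84 ≡ 336 (mod 337)
28^112 ≡ 208 (mod 337)
28^168 ≡ 1 (mod 337) ✓
The order of 28 is 168, so the subgroup it generates has 168 elements.
[(Z/337Z)^× : ⟨28⟩] = 336/168 = 2.

2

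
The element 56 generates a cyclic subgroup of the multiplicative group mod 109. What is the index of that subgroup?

Since 56 ∈ (Z/109Z)^×, its order divides φ(109) = 109 − 1 = 108 = 2^2 · 3^3.
Divisors of 108: 1, 2, 3, 4, 6, 9, 12, 18, 27, 36, 54, 108.
Check 56^d mod 109 for each divisor in increasing order:
56^1 ≡ 56 (mod 109)
56^2 ≡ 84 (mod 109)
56^3 ≡ 17 (mod 109)
56^4 ≡ 80 (mod 109)
56^6 ≡ 71 (mod 109)
56^9 ≡ 8 (mod 109)
56^12 ≡ 27 (mod 109)
56^18 ≡ 64 (mod 109)
56^27 ≡ 76 (mod 109)
56^36 ≡ 63 (mod 109)
56^54 ≡ 108 (mod 109)
56^108 ≡ 1 (mod 109) ✓
The order of 56 is 108, so the subgroup it generates has 108 elements.
The index is φ(109) / ord(56) = 108 / 108 = 1.

1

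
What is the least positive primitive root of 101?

2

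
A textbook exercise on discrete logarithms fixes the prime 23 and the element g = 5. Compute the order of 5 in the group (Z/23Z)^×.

22

ord(5) | φ(23) = 23 − 1 = 22 = 2 · 11.
Divisors of 22: 1, 2, 11, 22.
Check 5^d mod 23 for each divisor in increasing order:
5^1 ≡ 5
5^2 ≡ 2
5^11 ≡ 22
5^22 ≡ 1
The smallest such exponent is 22, so the order of 5 is 22.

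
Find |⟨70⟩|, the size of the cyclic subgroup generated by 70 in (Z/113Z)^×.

112

By Lagrange's theorem, ord_113(70) divides φ(113) = 113 − 1 = 112 = 2^4 · 7.
Divisors of 112: 1, 2, 4, 7, 8, 14, 16, 28, 56, 112.
Check 70^d mod 113 for each divisor in increasing order:
70^1 ≡ 70
70^2 ≡ 41
70^4 ≡ 99
70^7 ≡ 48
70^8 ≡ 83
70^14 ≡ 44
70^16 ≡ 109
70^28 ≡ 15
70^56 ≡ 112
70^112 ≡ 1
The smallest such exponent is 112, so the order of 70 is 112.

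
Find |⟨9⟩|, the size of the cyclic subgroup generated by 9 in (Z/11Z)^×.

5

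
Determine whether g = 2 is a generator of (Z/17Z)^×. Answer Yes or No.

No

φ(17) = 17 − 1 = 16 = 2^4.
Test 2^(16/q) mod 17 for each prime factor q of 16:
2^8 ≡ 1 (mod 17)  [q = 2: ≡ 1 ✗]
The check at q = 2 fails, so 2 generates a proper subgroup.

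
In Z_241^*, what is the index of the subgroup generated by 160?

16

By Lagrange's theorem, ord_241(160) divides φ(241) = 241 − 1 = 240 = 2^4 · 3 · 5.
Divisors of 240: 1, 2, 3, 4, 5, 6, 8, 10, 12, 15, 16, 20, 24, 30, 40, 48, 60, 80, 120, 240.
Evaluate successive powers at the divisors of 240:
160^1 ≡ 160 (mod 241)
160^2 ≡ 54 (mod 241)
160^3 ≡ 205 (mod 241)
160^4 ≡ 24 (mod 241)
160^5 ≡ 225 (mod 241)
160^6 ≡ 91 (mod 241)
160^8 ≡ 94 (mod 241)
160^10 ≡ 15 (mod 241)
160^12 ≡ 87 (mod 241)
160^15 ≡ 1 (mod 241) ✓
Thus |⟨160⟩| = ord(160) = 15.
The index is φ(241) / ord(160) = 240 / 15 = 16.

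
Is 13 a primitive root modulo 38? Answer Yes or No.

Yes

φ(38) = φ(2)·φ(19) = 1·18 = 18 = 2 · 3^2.
Test 13^(18/q) mod 38 for each prime factor q of 18:
13^9 ≡ 37 (mod 38)  [q = 2: ≢ 1 ✓]
13^6 ≡ 11 (mod 38)  [q = 3: ≢ 1 ✓]
Every test exponent gives a nontrivial residue, hence 13 generates the full group.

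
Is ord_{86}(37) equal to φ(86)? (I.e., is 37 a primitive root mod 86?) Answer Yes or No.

φ(86) = φ(2)·φ(43) = 1·42 = 42 = 2 · 3 · 7.
37 is a primitive root mod 86 iff 37^(φ(86)/q) ≢ 1 for every prime q | φ(86), i.e. q ∈ {2, 3, 7}.
37^21 ≡ 85 (mod 86)  [q = 2: ≢ 1 ✓]
37^14 ≡ 79 (mod 86)  [q = 3: ≢ 1 ✓]
37^6 ≡ 1 (mod 86)  [q = 7: ≡ 1 ✗]
Since 37^6 ≡ 1, the order of 37 divides 6 < 42, so 37 is not a primitive root.

No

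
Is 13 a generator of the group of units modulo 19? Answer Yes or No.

Yes

φ(19) = 19 − 1 = 18 = 2 · 3^2.
13 is a primitive root mod 19 iff 13^(φ(19)/q) ≢ 1 for every prime q | φ(19), i.e. q ∈ {2, 3}.
13^9 ≡ 18 (mod 19)  [q = 2: ≢ 1 ✓]
13^6 ≡ 11 (mod 19)  [q = 3: ≢ 1 ✓]
None equal 1, so ord_19(13) = 18: 13 is a primitive root.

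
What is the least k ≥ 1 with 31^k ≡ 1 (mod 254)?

63

The order of 31 must divide φ(254) = φ(2)·φ(127) = 1·126 = 126 = 2 · 3^2 · 7.
Divisors of 126: 1, 2, 3, 6, 7, 9, 14, 18, 21, 42, 63, 126.
Evaluate successive powers at the divisors of 126:
31^1 ≡ 31 (mod 254)
31^2 ≡ 199 (mod 254)
31^3 ≡ 73 (mod 254)
31^6 ≡ 249 (mod 254)
31^7 ≡ 99 (mod 254)
31^9 ≡ 143 (mod 254)
31^14 ≡ 149 (mod 254)
31^18 ≡ 129 (mod 254)
31^21 ≡ 19 (mod 254)
31^42 ≡ 107 (mod 254)
31^63 ≡ 1 (mod 254) ✓
The smallest such exponent is 63, so the order of 31 is 63.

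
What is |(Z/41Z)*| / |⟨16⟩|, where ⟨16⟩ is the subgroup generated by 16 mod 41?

8

The order of 16 must divide φ(41) = 41 − 1 = 40 = 2^3 · 5.
Divisors of 40: 1, 2, 4, 5, 8, 10, 20, 40.
Compute 16^d (mod 41) for the divisors d until we hit 1:
16^1 ≡ 16 (mod 41)
16^2 ≡ 10 (mod 41)
16^4 ≡ 18 (mod 41)
16^5 ≡ 1 (mod 41) ✓
The order of 16 is 5, so the subgroup it generates has 5 elements.
The index is φ(41) / ord(16) = 40 / 5 = 8.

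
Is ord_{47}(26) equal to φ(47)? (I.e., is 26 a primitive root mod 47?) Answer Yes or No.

φ(47) = 47 − 1 = 46 = 2 · 23.
An element g generates (Z/47Z)^× iff g^(46/q) ≢ 1 (mod 47) for each prime q ∈ {2, 23}.
26^23 ≡ 46 (mod 47)  [q = 2: ≢ 1 ✓]
26^2 ≡ 18 (mod 47)  [q = 23: ≢ 1 ✓]
None equal 1, so ord_47(26) = 46: 26 is a primitive root.

Yes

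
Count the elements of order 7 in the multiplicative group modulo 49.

6

φ(49) = φ(7^2) = 7·(7−1) = 42 = 2 · 3 · 7.
(Z/49Z)^× is cyclic (|G| = 42); a cyclic group of order m has exactly φ(d) elements of each order d | m, and none otherwise.
7 | 42, and φ(7) = 7 − 1 = 6.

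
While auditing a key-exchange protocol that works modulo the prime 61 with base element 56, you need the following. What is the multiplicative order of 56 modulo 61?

15

ord(56) | φ(61) = 61 − 1 = 60 = 2^2 · 3 · 5.
Divisors of 60: 1, 2, 3, 4, 5, 6, 10, 12, 15, 20, 30, 60.
Check 56^d mod 61 for each divisor in increasing order:
56^1 ≡ 56 (mod 61)
56^2 ≡ 25 (mod 61)
56^3 ≡ 58 (mod 61)
56^4 ≡ 15 (mod 61)
56^5 ≡ 47 (mod 61)
56^6 ≡ 9 (mod 61)
56^10 ≡ 13 (mod 61)
56^12 ≡ 20 (mod 61)
56^15 ≡ 1 (mod 61) ✓
So ord_61(56) = 15.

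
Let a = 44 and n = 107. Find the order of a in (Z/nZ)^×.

53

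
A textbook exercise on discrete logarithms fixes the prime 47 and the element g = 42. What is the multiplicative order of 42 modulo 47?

23

By Lagrange's theorem, ord_47(42) divides φ(47) = 47 − 1 = 46 = 2 · 23.
Divisors of 46: 1, 2, 23, 46.
Test each divisor d:
42^1 ≡ 42 (mod 47)
42^2 ≡ 25 (mod 47)
42^23 ≡ 1 (mod 47) ✓
So ord_47(42) = 23.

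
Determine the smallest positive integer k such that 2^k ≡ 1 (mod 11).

10

ord(2) | φ(11) = 11 − 1 = 10 = 2 · 5.
Divisors of 10: 1, 2, 5, 10.
Compute 2^d (mod 11) for the divisors d until we hit 1:
2^1 ≡ 2 (mod 11)
2^2 ≡ 4 (mod 11)
2^5 ≡ 10 (mod 11)
2^10 ≡ 1 (mod 11) ✓
So ord_11(2) = 10.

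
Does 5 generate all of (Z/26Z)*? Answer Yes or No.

φ(26) = φ(2)·φ(13) = 1·12 = 12 = 2^2 · 3.
5 is a primitive root mod 26 iff 5^(φ(26)/q) ≢ 1 for every prime q | φ(26), i.e. q ∈ {2, 3}.
5^6 ≡ 25 (mod 26)  [q = 2: ≢ 1 ✓]
5^4 ≡ 1 (mod 26)  [q = 3: ≡ 1 ✗]
The check at q = 3 fails, so 5 generates a proper subgroup.

No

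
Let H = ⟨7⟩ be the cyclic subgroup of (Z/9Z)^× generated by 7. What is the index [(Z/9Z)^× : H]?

ord(7) | φ(9) = φ(3^2) = 3·(3−1) = 6 = 2 · 3.
Divisors of 6: 1, 2, 3, 6.
Compute 7^d (mod 9) for the divisors d until we hit 1:
7^1 ≡ 7
7^2 ≡ 4
7^3 ≡ 1
Thus |⟨7⟩| = ord(7) = 3.
[(Z/9Z)^× : ⟨7⟩] = 6/3 = 2.

2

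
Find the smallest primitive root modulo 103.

5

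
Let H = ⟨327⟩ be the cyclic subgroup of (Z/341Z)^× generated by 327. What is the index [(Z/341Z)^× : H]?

10

By Lagrange's theorem, ord_341(327) divides φ(341) = φ(11·31) = (11−1)·(31−1) = 10·30 = 300 = 2^2 · 3 · 5^2.
Divisors of 300: 1, 2, 3, 4, 5, 6, 10, 12, 15, 20, 25, 30, 50, 60, 75, 100, 150, 300.
Evaluate successive powers at the divisors of 300:
327^1 ≡ 327
327^2 ≡ 196
327^3 ≡ 325
327^4 ≡ 224
327^5 ≡ 274
327^6 ≡ 256
327^10 ≡ 56
327^12 ≡ 64
327^15 ≡ 340
327^20 ≡ 67
327^25 ≡ 285
327^30 ≡ 1
So ord_341(327) = 30, hence |⟨327⟩| = 30.
[(Z/341Z)^× : ⟨327⟩] = 300/30 = 10.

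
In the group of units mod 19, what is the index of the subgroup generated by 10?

1

ord(10) | φ(19) = 19 − 1 = 18 = 2 · 3^2.
Divisors of 18: 1, 2, 3, 6, 9, 18.
Check 10^d mod 19 for each divisor in increasing order:
10^1 ≡ 10 (mod 19)
10^2 ≡ 5 (mod 19)
10^3 ≡ 12 (mod 19)
10^6 ≡ 11 (mod 19)
10^9 ≡ 18 (mod 19)
10^18 ≡ 1 (mod 19) ✓
Thus |⟨10⟩| = ord(10) = 18.
[(Z/19Z)^× : ⟨10⟩] = 18/18 = 1.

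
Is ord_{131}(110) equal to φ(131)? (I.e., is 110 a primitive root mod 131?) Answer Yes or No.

φ(131) = 131 − 1 = 130 = 2 · 5 · 13.
Test 110^(130/q) mod 131 for each prime factor q of 130:
110^65 ≡ 130 (mod 131)  [q = 2: ≢ 1 ✓]
110^26 ≡ 61 (mod 131)  [q = 5: ≢ 1 ✓]
110^10 ≡ 60 (mod 131)  [q = 13: ≢ 1 ✓]
None equal 1, so ord_131(110) = 130: 110 is a primitive root.

Yes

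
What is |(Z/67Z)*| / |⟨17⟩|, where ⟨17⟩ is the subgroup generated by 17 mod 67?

2

The order of 17 must divide φ(67) = 67 − 1 = 66 = 2 · 3 · 11.
Divisors of 66: 1, 2, 3, 6, 11, 22, 33, 66.
Evaluate successive powers at the divisors of 66:
17^1 ≡ 17 (mod 67)
17^2 ≡ 21 (mod 67)
17^3 ≡ 22 (mod 67)
17^6 ≡ 15 (mod 67)
17^11 ≡ 29 (mod 67)
17^22 ≡ 37 (mod 67)
17^33 ≡ 1 (mod 67) ✓
So ord_67(17) = 33, hence |⟨17⟩| = 33.
Index = |(Z/67Z)^×| / |⟨17⟩| = 66 / 33 = 2.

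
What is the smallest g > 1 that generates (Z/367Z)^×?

6

φ(367) = 367 − 1 = 366 = 2 · 3 · 61.
Test candidates g = 2, 3, … against the prime factors q ∈ {2, 3, 61} of φ(367): g is a generator iff g^(366/q) ≢ 1 for every such q.
g = 2: 2^183 ≡ 1 — hits 1, so not a primitive root.
g = 3: 3^183 ≡ 366; 3^122 ≡ 1 — hits 1, so not a primitive root.
g = 4: 4^183 ≡ 1 — hits 1, so not a primitive root.
g = 5: 5^183 ≡ 366; 5^122 ≡ 1 — hits 1, so not a primitive root.
g = 6: 6^183 ≡ 366; 6^122 ≡ 283; 6^6 ≡ 47 — none is 1, so 6 is a primitive root.
The smallest primitive root modulo 367 is 6.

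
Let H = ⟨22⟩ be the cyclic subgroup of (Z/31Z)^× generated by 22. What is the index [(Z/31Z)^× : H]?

The order of 22 must divide φ(31) = 31 − 1 = 30 = 2 · 3 · 5.
Divisors of 30: 1, 2, 3, 5, 6, 10, 15, 30.
Compute 22^d (mod 31) for the divisors d until we hit 1:
22^1 ≡ 22 (mod 31)
22^2 ≡ 19 (mod 31)
22^3 ≡ 15 (mod 31)
22^5 ≡ 6 (mod 31)
22^6 ≡ 8 (mod 31)
22^10 ≡ 5 (mod 31)
22^15 ≡ 30 (mod 31)
22^30 ≡ 1 (mod 31) ✓
Thus |⟨22⟩| = ord(22) = 30.
Index = |(Z/31Z)^×| / |⟨22⟩| = 30 / 30 = 1.

1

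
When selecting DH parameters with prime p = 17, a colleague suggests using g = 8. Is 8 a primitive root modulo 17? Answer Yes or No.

φ(17) = 17 − 1 = 16 = 2^4.
It suffices to check that the order of 8 is not a proper divisor of 16: compute 8^(16/q) for q ∈ {2}.
8^8 ≡ 1 (mod 17)  [q = 2: ≡ 1 ✗]
8^8 ≡ 1 shows ord(8) | 8, strictly less than φ(17); not a primitive root.

No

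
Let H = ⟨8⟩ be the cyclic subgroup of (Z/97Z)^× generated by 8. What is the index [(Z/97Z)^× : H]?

By Lagrange's theorem, ord_97(8) divides φ(97) = 97 − 1 = 96 = 2^5 · 3.
Divisors of 96: 1, 2, 3, 4, 6, 8, 12, 16, 24, 32, 48, 96.
Evaluate successive powers at the divisors of 96:
8^1 ≡ 8
8^2 ≡ 64
8^3 ≡ 27
8^4 ≡ 22
8^6 ≡ 50
8^8 ≡ 96
8^12 ≡ 75
8^16 ≡ 1
The order of 8 is 16, so the subgroup it generates has 16 elements.
Index = |(Z/97Z)^×| / |⟨8⟩| = 96 / 16 = 6.

6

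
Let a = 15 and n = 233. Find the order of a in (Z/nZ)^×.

The order of 15 must divide φ(233) = 233 − 1 = 232 = 2^3 · 29.
Divisors of 232: 1, 2, 4, 8, 29, 58, 116, 232.
Compute 15^d (mod 233) for the divisors d until we hit 1:
15^1 ≡ 15 (mod 233)
15^2 ≡ 225 (mod 233)
15^4 ≡ 64 (mod 233)
15^8 ≡ 135 (mod 233)
15^29 ≡ 89 (mod 233)
15^58 ≡ 232 (mod 233)
15^116 ≡ 1 (mod 233) ✓
So ord_233(15) = 116.

116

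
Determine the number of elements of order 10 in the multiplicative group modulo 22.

4

φ(22) = φ(2)·φ(11) = 1·10 = 10 = 2 · 5.
Since (Z/22Z)^× is cyclic of order 10, the number of elements of order d is φ(d) when d | 10 and 0 otherwise.
10 = 2 · 5 divides 10, and φ(10) = 4.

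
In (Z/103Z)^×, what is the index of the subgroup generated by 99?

1

ord(99) | φ(103) = 103 − 1 = 102 = 2 · 3 · 17.
Divisors of 102: 1, 2, 3, 6, 17, 34, 51, 102.
Test each divisor d:
99^1 ≡ 99 (mod 103)
99^2 ≡ 16 (mod 103)
99^3 ≡ 39 (mod 103)
99^6 ≡ 79 (mod 103)
99^17 ≡ 57 (mod 103)
99^34 ≡ 56 (mod 103)
99^51 ≡ 102 (mod 103)
99^102 ≡ 1 (mod 103) ✓
So ord_103(99) = 102, hence |⟨99⟩| = 102.
[(Z/103Z)^× : ⟨99⟩] = 102/102 = 1.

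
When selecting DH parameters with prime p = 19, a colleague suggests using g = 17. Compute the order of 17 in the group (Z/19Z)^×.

9

ord(17) | φ(19) = 19 − 1 = 18 = 2 · 3^2.
Divisors of 18: 1, 2, 3, 6, 9, 18.
Evaluate successive powers at the divisors of 18:
17^1 ≡ 17
17^2 ≡ 4
17^3 ≡ 11
17^6 ≡ 7
17^9 ≡ 1
Hence ord(17) = 9.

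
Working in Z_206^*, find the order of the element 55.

Since 55 ∈ (Z/206Z)^×, its order divides φ(206) = φ(2)·φ(103) = 1·102 = 102 = 2 · 3 · 17.
Divisors of 102: 1, 2, 3, 6, 17, 34, 51, 102.
Check 55^d mod 206 for each divisor in increasing order:
55^1 ≡ 55 (mod 206)
55^2 ≡ 141 (mod 206)
55^3 ≡ 133 (mod 206)
55^6 ≡ 179 (mod 206)
55^17 ≡ 159 (mod 206)
55^34 ≡ 149 (mod 206)
55^51 ≡ 1 (mod 206) ✓
Hence ord(55) = 51.

51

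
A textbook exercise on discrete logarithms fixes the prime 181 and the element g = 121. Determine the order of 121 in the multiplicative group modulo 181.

45

By Lagrange's theorem, ord_181(121) divides φ(181) = 181 − 1 = 180 = 2^2 · 3^2 · 5.
Divisors of 180: 1, 2, 3, 4, 5, 6, 9, 10, 12, 15, 18, 20, 30, 36, 45, 60, 90, 180.
Compute 121^d (mod 181) for the divisors d until we hit 1:
121^1 ≡ 121 (mod 181)
121^2 ≡ 161 (mod 181)
121^3 ≡ 114 (mod 181)
121^4 ≡ 38 (mod 181)
121^5 ≡ 73 (mod 181)
121^6 ≡ 145 (mod 181)
121^9 ≡ 59 (mod 181)
121^10 ≡ 80 (mod 181)
121^12 ≡ 29 (mod 181)
121^15 ≡ 48 (mod 181)
121^18 ≡ 42 (mod 181)
121^20 ≡ 65 (mod 181)
121^30 ≡ 132 (mod 181)
121^36 ≡ 135 (mod 181)
121^45 ≡ 1 (mod 181) ✓
The smallest such exponent is 45, so the order of 121 is 45.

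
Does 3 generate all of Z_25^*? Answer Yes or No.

φ(25) = φ(5^2) = 5·(5−1) = 20 = 2^2 · 5.
3 is a primitive root mod 25 iff 3^(φ(25)/q) ≢ 1 for every prime q | φ(25), i.e. q ∈ {2, 5}.
3^10 ≡ 24 (mod 25)  [q = 2: ≢ 1 ✓]
3^4 ≡ 6 (mod 25)  [q = 5: ≢ 1 ✓]
All checks pass, so 3 has order 20 and is a primitive root modulo 25.

Yes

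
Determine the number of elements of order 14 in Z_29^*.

φ(29) = 29 − 1 = 28 = 2^2 · 7.
(Z/29Z)^× is cyclic (|G| = 28); a cyclic group of order m has exactly φ(d) elements of each order d | m, and none otherwise.
14 = 2 · 7 divides 28, and φ(14) = 6.

6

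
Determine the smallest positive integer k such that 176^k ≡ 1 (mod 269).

134

Since 176 ∈ (Z/269Z)^×, its order divides φ(269) = 269 − 1 = 268 = 2^2 · 67.
Divisors of 268: 1, 2, 4, 67, 134, 268.
Evaluate successive powers at the divisors of 268:
176^1 ≡ 176
176^2 ≡ 41
176^4 ≡ 67
176^67 ≡ 268
176^134 ≡ 1
Hence ord(176) = 134.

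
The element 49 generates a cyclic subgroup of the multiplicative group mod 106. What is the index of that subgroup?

4

By Lagrange's theorem, ord_106(49) divides φ(106) = φ(2)·φ(53) = 1·52 = 52 = 2^2 · 13.
Divisors of 52: 1, 2, 4, 13, 26, 52.
Test each divisor d:
49^1 ≡ 49
49^2 ≡ 69
49^4 ≡ 97
49^13 ≡ 1
So ord_106(49) = 13, hence |⟨49⟩| = 13.
Index = |(Z/106Z)^×| / |⟨49⟩| = 52 / 13 = 4.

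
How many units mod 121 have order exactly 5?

4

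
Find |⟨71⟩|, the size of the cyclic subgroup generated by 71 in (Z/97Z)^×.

96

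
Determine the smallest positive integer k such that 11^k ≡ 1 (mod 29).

28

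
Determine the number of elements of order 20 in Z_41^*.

8

φ(41) = 41 − 1 = 40 = 2^3 · 5.
(Z/41Z)^× is cyclic (|G| = 40); a cyclic group of order m has exactly φ(d) elements of each order d | m, and none otherwise.
20 = 2^2 · 5 divides 40, and φ(20) = 8.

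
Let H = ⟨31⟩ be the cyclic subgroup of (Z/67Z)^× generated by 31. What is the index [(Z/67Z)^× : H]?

1

By Lagrange's theorem, ord_67(31) divides φ(67) = 67 − 1 = 66 = 2 · 3 · 11.
Divisors of 66: 1, 2, 3, 6, 11, 22, 33, 66.
Evaluate successive powers at the divisors of 66:
31^1 ≡ 31
31^2 ≡ 23
31^3 ≡ 43
31^6 ≡ 40
31^11 ≡ 30
31^22 ≡ 29
31^33 ≡ 66
31^66 ≡ 1
Thus |⟨31⟩| = ord(31) = 66.
Index = |(Z/67Z)^×| / |⟨31⟩| = 66 / 66 = 1.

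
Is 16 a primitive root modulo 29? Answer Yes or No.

No

φ(29) = 29 − 1 = 28 = 2^2 · 7.
16 is a primitive root mod 29 iff 16^(φ(29)/q) ≢ 1 for every prime q | φ(29), i.e. q ∈ {2, 7}.
16^14 ≡ 1 (mod 29)  [q = 2: ≡ 1 ✗]
16^4 ≡ 25 (mod 29)  [q = 7: ≢ 1 ✓]
16^14 ≡ 1 shows ord(16) | 14, strictly less than φ(29); not a primitive root.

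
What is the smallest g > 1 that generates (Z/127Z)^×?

φ(127) = 127 − 1 = 126 = 2 · 3^2 · 7.
Test candidates g = 2, 3, … against the prime factors q ∈ {2, 3, 7} of φ(127): g is a generator iff g^(126/q) ≢ 1 for every such q.
g = 2: 2^63 ≡ 1 — hits 1, so not a primitive root.
g = 3: 3^63 ≡ 126; 3^42 ≡ 107; 3^18 ≡ 4 — none is 1, so 3 is a primitive root.
Hence the least primitive root of 127 is 3.

3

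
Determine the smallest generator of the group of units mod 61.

2

φ(61) = 61 − 1 = 60 = 2^2 · 3 · 5.
Test candidates g = 2, 3, … against the prime factors q ∈ {2, 3, 5} of φ(61): g is a generator iff g^(60/q) ≢ 1 for every such q.
g = 2: 2^30 ≡ 60; 2^20 ≡ 47; 2^12 ≡ 9 — none is 1, so 2 is a primitive root.
The smallest primitive root modulo 61 is 2.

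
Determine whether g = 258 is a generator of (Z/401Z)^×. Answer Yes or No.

Yes

φ(401) = 401 − 1 = 400 = 2^4 · 5^2.
Test 258^(400/q) mod 401 for each prime factor q of 400:
258^200 ≡ 400 (mod 401)  [q = 2: ≢ 1 ✓]
258^80 ≡ 318 (mod 401)  [q = 5: ≢ 1 ✓]
Every test exponent gives a nontrivial residue, hence 258 generates the full group.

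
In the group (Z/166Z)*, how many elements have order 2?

φ(166) = φ(2)·φ(83) = 1·82 = 82 = 2 · 41.
(Z/166Z)^× is cyclic (|G| = 82); a cyclic group of order m has exactly φ(d) elements of each order d | m, and none otherwise.
2 | 82, and φ(2) = 2 − 1 = 1.

1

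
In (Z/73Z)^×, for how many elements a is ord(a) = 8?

4

φ(73) = 73 − 1 = 72 = 2^3 · 3^2.
Since (Z/73Z)^× is cyclic of order 72, the number of elements of order d is φ(d) when d | 72 and 0 otherwise.
8 = 2^3 divides 72, and φ(8) = 4.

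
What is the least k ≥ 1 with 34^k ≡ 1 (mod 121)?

ord(34) | φ(121) = φ(11^2) = 11·(11−1) = 110 = 2 · 5 · 11.
Divisors of 110: 1, 2, 5, 10, 11, 22, 55, 110.
Test each divisor d:
34^1 ≡ 34 (mod 121)
34^2 ≡ 67 (mod 121)
34^5 ≡ 45 (mod 121)
34^10 ≡ 89 (mod 121)
34^11 ≡ 1 (mod 121) ✓
The smallest such exponent is 11, so the order of 34 is 11.

11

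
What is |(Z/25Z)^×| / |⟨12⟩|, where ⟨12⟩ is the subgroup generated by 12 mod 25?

By Lagrange's theorem, ord_25(12) divides φ(25) = φ(5^2) = 5·(5−1) = 20 = 2^2 · 5.
Divisors of 20: 1, 2, 4, 5, 10, 20.
Compute 12^d (mod 25) for the divisors d until we hit 1:
12^1 ≡ 12
12^2 ≡ 19
12^4 ≡ 11
12^5 ≡ 7
12^10 ≡ 24
12^20 ≡ 1
The order of 12 is 20, so the subgroup it generates has 20 elements.
[(Z/25Z)^× : ⟨12⟩] = 20/20 = 1.

1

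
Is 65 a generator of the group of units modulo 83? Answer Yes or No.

No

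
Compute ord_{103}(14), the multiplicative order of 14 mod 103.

ord(14) | φ(103) = 103 − 1 = 102 = 2 · 3 · 17.
Divisors of 102: 1, 2, 3, 6, 17, 34, 51, 102.
Check 14^d mod 103 for each divisor in increasing order:
14^1 ≡ 14 (mod 103)
14^2 ≡ 93 (mod 103)
14^3 ≡ 66 (mod 103)
14^6 ≡ 30 (mod 103)
14^17 ≡ 1 (mod 103) ✓
The smallest such exponent is 17, so the order of 14 is 17.

17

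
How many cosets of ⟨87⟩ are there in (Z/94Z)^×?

1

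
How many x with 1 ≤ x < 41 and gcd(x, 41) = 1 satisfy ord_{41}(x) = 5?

φ(41) = 41 − 1 = 40 = 2^3 · 5.
(Z/41Z)^× is cyclic (|G| = 40); a cyclic group of order m has exactly φ(d) elements of each order d | m, and none otherwise.
5 | 40, and φ(5) = 5 − 1 = 4.

4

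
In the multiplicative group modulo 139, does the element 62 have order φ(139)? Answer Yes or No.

No

φ(139) = 139 − 1 = 138 = 2 · 3 · 23.
It suffices to check that the order of 62 is not a proper divisor of 138: compute 62^(138/q) for q ∈ {2, 3, 23}.
62^69 ≡ 138 (mod 139)  [q = 2: ≢ 1 ✓]
62^46 ≡ 1 (mod 139)  [q = 3: ≡ 1 ✗]
62^6 ≡ 52 (mod 139)  [q = 23: ≢ 1 ✓]
The check at q = 3 fails, so 62 generates a proper subgroup.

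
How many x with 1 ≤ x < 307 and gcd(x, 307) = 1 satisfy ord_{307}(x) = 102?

32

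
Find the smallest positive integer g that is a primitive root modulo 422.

φ(422) = φ(2)·φ(211) = 1·210 = 210 = 2 · 3 · 5 · 7.
Test candidates g = 2, 3, … against the prime factors q ∈ {2, 3, 5, 7} of φ(422): g is a generator iff g^(210/q) ≢ 1 for every such q.
g = 2: gcd(2, 422) = 2 > 1, not a unit — skip.
g = 3: 3^105 ≡ 421; 3^70 ≡ 407; 3^42 ≡ 399; 3^30 ≡ 171 — none is 1, so 3 is a primitive root.
The smallest primitive root modulo 422 is 3.

3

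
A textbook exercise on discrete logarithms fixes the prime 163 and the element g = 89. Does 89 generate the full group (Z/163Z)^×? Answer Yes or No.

Yes

φ(163) = 163 − 1 = 162 = 2 · 3^4.
Test 89^(162/q) mod 163 for each prime factor q of 162:
89^81 ≡ 162 (mod 163)  [q = 2: ≢ 1 ✓]
89^54 ≡ 104 (mod 163)  [q = 3: ≢ 1 ✓]
All checks pass, so 89 has order 162 and is a primitive root modulo 163.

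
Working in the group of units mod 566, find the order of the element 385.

The order of 385 must divide φ(566) = φ(2)·φ(283) = 1·282 = 282 = 2 · 3 · 47.
Divisors of 282: 1, 2, 3, 6, 47, 94, 141, 282.
Compute 385^d (mod 566) for the divisors d until we hit 1:
385^1 ≡ 385 (mod 566)
385^2 ≡ 499 (mod 566)
385^3 ≡ 241 (mod 566)
385^6 ≡ 349 (mod 566)
385^47 ≡ 565 (mod 566)
385^94 ≡ 1 (mod 566) ✓
So ord_566(385) = 94.

94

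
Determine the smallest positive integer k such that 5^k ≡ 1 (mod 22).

5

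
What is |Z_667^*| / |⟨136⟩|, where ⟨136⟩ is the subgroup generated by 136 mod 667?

ord(136) | φ(667) = φ(23·29) = (23−1)·(29−1) = 22·28 = 616 = 2^3 · 7 · 11.
Divisors of 616: 1, 2, 4, 7, 8, 11, 14, 22, 28, 44, 56, 77, 88, 154, 308, 616.
Evaluate successive powers at the divisors of 616:
136^1 ≡ 136 (mod 667)
136^2 ≡ 487 (mod 667)
136^4 ≡ 384 (mod 667)
136^7 ≡ 378 (mod 667)
136^8 ≡ 49 (mod 667)
136^11 ≡ 413 (mod 667)
136^14 ≡ 146 (mod 667)
136^22 ≡ 484 (mod 667)
136^28 ≡ 639 (mod 667)
136^44 ≡ 139 (mod 667)
136^56 ≡ 117 (mod 667)
136^77 ≡ 436 (mod 667)
136^88 ≡ 645 (mod 667)
136^154 ≡ 1 (mod 667) ✓
So ord_667(136) = 154, hence |⟨136⟩| = 154.
The index is φ(667) / ord(136) = 616 / 154 = 4.

4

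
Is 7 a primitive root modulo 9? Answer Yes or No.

φ(9) = φ(3^2) = 3·(3−1) = 6 = 2 · 3.
7 is a primitive root mod 9 iff 7^(φ(9)/q) ≢ 1 for every prime q | φ(9), i.e. q ∈ {2, 3}.
7^3 ≡ 1 (mod 9)  [q = 2: ≡ 1 ✗]
7^2 ≡ 4 (mod 9)  [q = 3: ≢ 1 ✓]
The check at q = 2 fails, so 7 generates a proper subgroup.

No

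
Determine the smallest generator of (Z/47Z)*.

5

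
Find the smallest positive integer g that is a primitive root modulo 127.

φ(127) = 127 − 1 = 126 = 2 · 3^2 · 7.
Test candidates g = 2, 3, … against the prime factors q ∈ {2, 3, 7} of φ(127): g is a generator iff g^(126/q) ≢ 1 for every such q.
g = 2: 2^63 ≡ 1 — hits 1, so not a primitive root.
g = 3: 3^63 ≡ 126; 3^42 ≡ 107; 3^18 ≡ 4 — none is 1, so 3 is a primitive root.
The smallest primitive root modulo 127 is 3.

3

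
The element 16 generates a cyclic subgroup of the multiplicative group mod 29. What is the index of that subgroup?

4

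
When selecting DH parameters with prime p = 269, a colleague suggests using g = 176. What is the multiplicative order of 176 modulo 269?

The order of 176 must divide φ(269) = 269 − 1 = 268 = 2^2 · 67.
Divisors of 268: 1, 2, 4, 67, 134, 268.
Test each divisor d:
176^1 ≡ 176 (mod 269)
176^2 ≡ 41 (mod 269)
176^4 ≡ 67 (mod 269)
176^67 ≡ 268 (mod 269)
176^134 ≡ 1 (mod 269) ✓
So ord_269(176) = 134.

134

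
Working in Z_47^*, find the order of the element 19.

46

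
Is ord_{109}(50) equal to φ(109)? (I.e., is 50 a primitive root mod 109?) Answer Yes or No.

Yes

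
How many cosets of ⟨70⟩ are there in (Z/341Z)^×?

60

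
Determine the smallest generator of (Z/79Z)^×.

3

φ(79) = 79 − 1 = 78 = 2 · 3 · 13.
Test candidates g = 2, 3, … against the prime factors q ∈ {2, 3, 13} of φ(79): g is a generator iff g^(78/q) ≢ 1 for every such q.
g = 2: 2^39 ≡ 1 — hits 1, so not a primitive root.
g = 3: 3^39 ≡ 78; 3^26 ≡ 23; 3^6 ≡ 18 — none is 1, so 3 is a primitive root.
Hence the least primitive root of 79 is 3.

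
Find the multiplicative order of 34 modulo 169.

52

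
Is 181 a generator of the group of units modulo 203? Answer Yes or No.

203 = 7 · 29 is a product of two distinct odd primes, so (Z/203Z)^× ≅ (Z/7Z)^× × (Z/29Z)^× is not cyclic.
No primitive root modulo 203 exists; in particular 181 is not one.

No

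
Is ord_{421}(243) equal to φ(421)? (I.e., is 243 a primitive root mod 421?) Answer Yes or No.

φ(421) = 421 − 1 = 420 = 2^2 · 3 · 5 · 7.
An element g generates (Z/421Z)^× iff g^(420/q) ≢ 1 (mod 421) for each prime q ∈ {2, 3, 5, 7}.
243^210 ≡ 1 (mod 421)  [q = 2: ≡ 1 ✗]
243^140 ≡ 400 (mod 421)  [q = 3: ≢ 1 ✓]
243^84 ≡ 1 (mod 421)  [q = 5: ≡ 1 ✗]
243^60 ≡ 152 (mod 421)  [q = 7: ≢ 1 ✓]
Since 243^210 ≡ 1, the order of 243 divides 210 < 420, so 243 is not a primitive root.

No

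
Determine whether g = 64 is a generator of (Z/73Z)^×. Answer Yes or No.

φ(73) = 73 − 1 = 72 = 2^3 · 3^2.
It suffices to check that the order of 64 is not a proper divisor of 72: compute 64^(72/q) for q ∈ {2, 3}.
64^36 ≡ 1 (mod 73)  [q = 2: ≡ 1 ✗]
64^24 ≡ 1 (mod 73)  [q = 3: ≡ 1 ✗]
Since 64^36 ≡ 1, the order of 64 divides 36 < 72, so 64 is not a primitive root.

No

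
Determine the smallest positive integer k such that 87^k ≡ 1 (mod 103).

102

The order of 87 must divide φ(103) = 103 − 1 = 102 = 2 · 3 · 17.
Divisors of 102: 1, 2, 3, 6, 17, 34, 51, 102.
Compute 87^d (mod 103) for the divisors d until we hit 1:
87^1 ≡ 87 (mod 103)
87^2 ≡ 50 (mod 103)
87^3 ≡ 24 (mod 103)
87^6 ≡ 61 (mod 103)
87^17 ≡ 47 (mod 103)
87^34 ≡ 46 (mod 103)
87^51 ≡ 102 (mod 103)
87^102 ≡ 1 (mod 103) ✓
So ord_103(87) = 102.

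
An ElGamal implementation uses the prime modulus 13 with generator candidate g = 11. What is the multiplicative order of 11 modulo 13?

12

ord(11) | φ(13) = 13 − 1 = 12 = 2^2 · 3.
Divisors of 12: 1, 2, 3, 4, 6, 12.
Evaluate successive powers at the divisors of 12:
11^1 ≡ 11 (mod 13)
11^2 ≡ 4 (mod 13)
11^3 ≡ 5 (mod 13)
11^4 ≡ 3 (mod 13)
11^6 ≡ 12 (mod 13)
11^12 ≡ 1 (mod 13) ✓
The smallest such exponent is 12, so the order of 11 is 12.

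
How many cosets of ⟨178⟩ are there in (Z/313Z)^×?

ord(178) | φ(313) = 313 − 1 = 312 = 2^3 · 3 · 13.
Divisors of 312: 1, 2, 3, 4, 6, 8, 12, 13, 24, 26, 39, 52, 78, 104, 156, 312.
Test each divisor d:
178^1 ≡ 178 (mod 313)
178^2 ≡ 71 (mod 313)
178^3 ≡ 118 (mod 313)
178^4 ≡ 33 (mod 313)
178^6 ≡ 152 (mod 313)
178^8 ≡ 150 (mod 313)
178^12 ≡ 255 (mod 313)
178^13 ≡ 5 (mod 313)
178^24 ≡ 234 (mod 313)
178^26 ≡ 25 (mod 313)
178^39 ≡ 125 (mod 313)
178^52 ≡ 312 (mod 313)
178^78 ≡ 288 (mod 313)
178^104 ≡ 1 (mod 313) ✓
The order of 178 is 104, so the subgroup it generates has 104 elements.
[(Z/313Z)^× : ⟨178⟩] = 312/104 = 3.

3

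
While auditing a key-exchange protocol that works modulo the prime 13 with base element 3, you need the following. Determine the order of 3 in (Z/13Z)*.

3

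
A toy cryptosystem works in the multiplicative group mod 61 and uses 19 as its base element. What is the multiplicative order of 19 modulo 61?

30

By Lagrange's theorem, ord_61(19) divides φ(61) = 61 − 1 = 60 = 2^2 · 3 · 5.
Divisors of 60: 1, 2, 3, 4, 5, 6, 10, 12, 15, 20, 30, 60.
Check 19^d mod 61 for each divisor in increasing order:
19^1 ≡ 19 (mod 61)
19^2 ≡ 56 (mod 61)
19^3 ≡ 27 (mod 61)
19^4 ≡ 25 (mod 61)
19^5 ≡ 48 (mod 61)
19^6 ≡ 58 (mod 61)
19^10 ≡ 47 (mod 61)
19^12 ≡ 9 (mod 61)
19^15 ≡ 60 (mod 61)
19^20 ≡ 13 (mod 61)
19^30 ≡ 1 (mod 61) ✓
The smallest such exponent is 30, so the order of 19 is 30.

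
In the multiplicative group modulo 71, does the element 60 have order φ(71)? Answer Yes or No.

No

φ(71) = 71 − 1 = 70 = 2 · 5 · 7.
An element g generates (Z/71Z)^× iff g^(70/q) ≢ 1 (mod 71) for each prime q ∈ {2, 5, 7}.
60^35 ≡ 1 (mod 71)  [q = 2: ≡ 1 ✗]
60^14 ≡ 54 (mod 71)  [q = 5: ≢ 1 ✓]
60^10 ≡ 32 (mod 71)  [q = 7: ≢ 1 ✓]
Since 60^35 ≡ 1, the order of 60 divides 35 < 70, so 60 is not a primitive root.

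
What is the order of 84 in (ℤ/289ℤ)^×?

By Lagrange's theorem, ord_289(84) divides φ(289) = φ(17^2) = 17·(17−1) = 272 = 2^4 · 17.
Divisors of 272: 1, 2, 4, 8, 16, 17, 34, 68, 136, 272.
Evaluate successive powers at the divisors of 272:
84^1 ≡ 84
84^2 ≡ 120
84^4 ≡ 239
84^8 ≡ 188
84^16 ≡ 86
84^17 ≡ 288
84^34 ≡ 1
So ord_289(84) = 34.

34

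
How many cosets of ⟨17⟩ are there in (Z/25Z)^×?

1

By Lagrange's theorem, ord_25(17) divides φ(25) = φ(5^2) = 5·(5−1) = 20 = 2^2 · 5.
Divisors of 20: 1, 2, 4, 5, 10, 20.
Compute 17^d (mod 25) for the divisors d until we hit 1:
17^1 ≡ 17 (mod 25)
17^2 ≡ 14 (mod 25)
17^4 ≡ 21 (mod 25)
17^5 ≡ 7 (mod 25)
17^10 ≡ 24 (mod 25)
17^20 ≡ 1 (mod 25) ✓
So ord_25(17) = 20, hence |⟨17⟩| = 20.
Index = |(Z/25Z)^×| / |⟨17⟩| = 20 / 20 = 1.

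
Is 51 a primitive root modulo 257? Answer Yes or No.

Yes

φ(257) = 257 − 1 = 256 = 2^8.
An element g generates (Z/257Z)^× iff g^(256/q) ≢ 1 (mod 257) for each prime q ∈ {2}.
51^128 ≡ 256 (mod 257)  [q = 2: ≢ 1 ✓]
All checks pass, so 51 has order 256 and is a primitive root modulo 257.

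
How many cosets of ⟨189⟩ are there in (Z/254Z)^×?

2

The order of 189 must divide φ(254) = φ(2)·φ(127) = 1·126 = 126 = 2 · 3^2 · 7.
Divisors of 126: 1, 2, 3, 6, 7, 9, 14, 18, 21, 42, 63, 126.
Test each divisor d:
189^1 ≡ 189
189^2 ≡ 161
189^3 ≡ 203
189^6 ≡ 61
189^7 ≡ 99
189^9 ≡ 191
189^14 ≡ 149
189^18 ≡ 159
189^21 ≡ 19
189^42 ≡ 107
189^63 ≡ 1
The order of 189 is 63, so the subgroup it generates has 63 elements.
The index is φ(254) / ord(189) = 126 / 63 = 2.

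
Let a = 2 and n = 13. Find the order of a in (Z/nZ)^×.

12

Since 2 ∈ (Z/13Z)^×, its order divides φ(13) = 13 − 1 = 12 = 2^2 · 3.
Divisors of 12: 1, 2, 3, 4, 6, 12.
Check 2^d mod 13 for each divisor in increasing order:
2^1 ≡ 2
2^2 ≡ 4
2^3 ≡ 8
2^4 ≡ 3
2^6 ≡ 12
2^12 ≡ 1
Therefore the multiplicative order of 2 modulo 13 is 12.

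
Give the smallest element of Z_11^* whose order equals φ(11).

2

φ(11) = 11 − 1 = 10 = 2 · 5.
Test candidates g = 2, 3, … against the prime factors q ∈ {2, 5} of φ(11): g is a generator iff g^(10/q) ≢ 1 for every such q.
g = 2: 2^5 ≡ 10; 2^2 ≡ 4 — none is 1, so 2 is a primitive root.
So 2 is the smallest generator of (Z/11Z)^×.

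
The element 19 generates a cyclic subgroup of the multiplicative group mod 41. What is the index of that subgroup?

1

ord(19) | φ(41) = 41 − 1 = 40 = 2^3 · 5.
Divisors of 40: 1, 2, 4, 5, 8, 10, 20, 40.
Evaluate successive powers at the divisors of 40:
19^1 ≡ 19
19^2 ≡ 33
19^4 ≡ 23
19^5 ≡ 27
19^8 ≡ 37
19^10 ≡ 32
19^20 ≡ 40
19^40 ≡ 1
So ord_41(19) = 40, hence |⟨19⟩| = 40.
[(Z/41Z)^× : ⟨19⟩] = 40/40 = 1.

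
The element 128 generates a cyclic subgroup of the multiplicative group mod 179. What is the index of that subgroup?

1

ord(128) | φ(179) = 179 − 1 = 178 = 2 · 89.
Divisors of 178: 1, 2, 89, 178.
Check 128^d mod 179 for each divisor in increasing order:
128^1 ≡ 128 (mod 179)
128^2 ≡ 95 (mod 179)
128^89 ≡ 178 (mod 179)
128^178 ≡ 1 (mod 179) ✓
So ord_179(128) = 178, hence |⟨128⟩| = 178.
The index is φ(179) / ord(128) = 178 / 178 = 1.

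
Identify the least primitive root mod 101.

φ(101) = 101 − 1 = 100 = 2^2 · 5^2.
Test candidates g = 2, 3, … against the prime factors q ∈ {2, 5} of φ(101): g is a generator iff g^(100/q) ≢ 1 for every such q.
g = 2: 2^50 ≡ 100; 2^20 ≡ 95 — none is 1, so 2 is a primitive root.
Hence the least primitive root of 101 is 2.

2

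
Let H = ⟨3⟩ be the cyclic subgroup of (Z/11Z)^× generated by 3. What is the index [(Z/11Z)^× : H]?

2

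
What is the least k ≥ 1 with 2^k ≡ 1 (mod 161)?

By Lagrange's theorem, ord_161(2) divides φ(161) = φ(7·23) = (7−1)·(23−1) = 6·22 = 132 = 2^2 · 3 · 11.
Divisors of 132: 1, 2, 3, 4, 6, 11, 12, 22, 33, 44, 66, 132.
Check 2^d mod 161 for each divisor in increasing order:
2^1 ≡ 2
2^2 ≡ 4
2^3 ≡ 8
2^4 ≡ 16
2^6 ≡ 64
2^11 ≡ 116
2^12 ≡ 71
2^22 ≡ 93
2^33 ≡ 1
Therefore the multiplicative order of 2 modulo 161 is 33.

33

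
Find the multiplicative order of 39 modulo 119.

48

Since 39 ∈ (Z/119Z)^×, its order divides φ(119) = φ(7·17) = (7−1)·(17−1) = 6·16 = 96 = 2^5 · 3.
Divisors of 96: 1, 2, 3, 4, 6, 8, 12, 16, 24, 32, 48, 96.
Check 39^d mod 119 for each divisor in increasing order:
39^1 ≡ 39
39^2 ≡ 93
39^3 ≡ 57
39^4 ≡ 81
39^6 ≡ 36
39^8 ≡ 16
39^12 ≡ 106
39^16 ≡ 18
39^24 ≡ 50
39^32 ≡ 86
39^48 ≡ 1
Therefore the multiplicative order of 39 modulo 119 is 48.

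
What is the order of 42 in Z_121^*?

55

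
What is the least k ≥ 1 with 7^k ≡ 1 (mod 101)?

100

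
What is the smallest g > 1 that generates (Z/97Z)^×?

5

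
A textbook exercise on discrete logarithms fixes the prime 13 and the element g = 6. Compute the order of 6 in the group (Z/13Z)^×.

12

The order of 6 must divide φ(13) = 13 − 1 = 12 = 2^2 · 3.
Divisors of 12: 1, 2, 3, 4, 6, 12.
Test each divisor d:
6^1 ≡ 6
6^2 ≡ 10
6^3 ≡ 8
6^4 ≡ 9
6^6 ≡ 12
6^12 ≡ 1
The smallest such exponent is 12, so the order of 6 is 12.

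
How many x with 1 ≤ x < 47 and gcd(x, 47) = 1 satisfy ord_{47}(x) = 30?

φ(47) = 47 − 1 = 46 = 2 · 23.
(Z/47Z)^× is cyclic (|G| = 46); a cyclic group of order m has exactly φ(d) elements of each order d | m, and none otherwise.
Since 30 ∤ 46, the count is 0.

0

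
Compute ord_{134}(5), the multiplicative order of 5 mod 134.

Since 5 ∈ (Z/134Z)^×, its order divides φ(134) = φ(2)·φ(67) = 1·66 = 66 = 2 · 3 · 11.
Divisors of 66: 1, 2, 3, 6, 11, 22, 33, 66.
Compute 5^d (mod 134) for the divisors d until we hit 1:
5^1 ≡ 5 (mod 134)
5^2 ≡ 25 (mod 134)
5^3 ≡ 125 (mod 134)
5^6 ≡ 81 (mod 134)
5^11 ≡ 133 (mod 134)
5^22 ≡ 1 (mod 134) ✓
The smallest such exponent is 22, so the order of 5 is 22.

22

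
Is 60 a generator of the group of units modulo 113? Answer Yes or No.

No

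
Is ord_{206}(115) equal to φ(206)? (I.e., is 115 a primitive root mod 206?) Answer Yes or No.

Yes

φ(206) = φ(2)·φ(103) = 1·102 = 102 = 2 · 3 · 17.
115 is a primitive root mod 206 iff 115^(φ(206)/q) ≢ 1 for every prime q | φ(206), i.e. q ∈ {2, 3, 17}.
115^51 ≡ 205 (mod 206)  [q = 2: ≢ 1 ✓]
115^34 ≡ 159 (mod 206)  [q = 3: ≢ 1 ✓]
115^6 ≡ 117 (mod 206)  [q = 17: ≢ 1 ✓]
None equal 1, so ord_206(115) = 102: 115 is a primitive root.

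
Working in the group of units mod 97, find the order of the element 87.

96

ord(87) | φ(97) = 97 − 1 = 96 = 2^5 · 3.
Divisors of 96: 1, 2, 3, 4, 6, 8, 12, 16, 24, 32, 48, 96.
Evaluate successive powers at the divisors of 96:
87^1 ≡ 87 (mod 97)
87^2 ≡ 3 (mod 97)
87^3 ≡ 67 (mod 97)
87^4 ≡ 9 (mod 97)
87^6 ≡ 27 (mod 97)
87^8 ≡ 81 (mod 97)
87^12 ≡ 50 (mod 97)
87^16 ≡ 62 (mod 97)
87^24 ≡ 75 (mod 97)
87^32 ≡ 61 (mod 97)
87^48 ≡ 96 (mod 97)
87^96 ≡ 1 (mod 97) ✓
Therefore the multiplicative order of 87 modulo 97 is 96.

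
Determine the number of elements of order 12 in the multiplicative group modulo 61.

4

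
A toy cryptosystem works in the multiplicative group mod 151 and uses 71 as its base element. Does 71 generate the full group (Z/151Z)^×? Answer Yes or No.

Yes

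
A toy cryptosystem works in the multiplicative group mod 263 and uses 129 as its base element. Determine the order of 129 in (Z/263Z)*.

By Lagrange's theorem, ord_263(129) divides φ(263) = 263 − 1 = 262 = 2 · 131.
Divisors of 262: 1, 2, 131, 262.
Evaluate successive powers at the divisors of 262:
129^1 ≡ 129
129^2 ≡ 72
129^131 ≡ 1
Hence ord(129) = 131.

131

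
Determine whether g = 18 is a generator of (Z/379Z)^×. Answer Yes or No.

Yes

φ(379) = 379 − 1 = 378 = 2 · 3^3 · 7.
18 is a primitive root mod 379 iff 18^(φ(379)/q) ≢ 1 for every prime q | φ(379), i.e. q ∈ {2, 3, 7}.
18^189 ≡ 378 (mod 379)  [q = 2: ≢ 1 ✓]
18^126 ≡ 51 (mod 379)  [q = 3: ≢ 1 ✓]
18^54 ≡ 86 (mod 379)  [q = 7: ≢ 1 ✓]
Every test exponent gives a nontrivial residue, hence 18 generates the full group.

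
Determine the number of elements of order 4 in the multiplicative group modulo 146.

φ(146) = φ(2)·φ(73) = 1·72 = 72 = 2^3 · 3^2.
(Z/146Z)^× is cyclic (|G| = 72); a cyclic group of order m has exactly φ(d) elements of each order d | m, and none otherwise.
4 = 2^2 divides 72, and φ(4) = 2.

2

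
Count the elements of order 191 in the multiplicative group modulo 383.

190

φ(383) = 383 − 1 = 382 = 2 · 191.
In a cyclic group of order 382, there are φ(d) elements of order d for each divisor d of 382, and zero for non-divisors.
191 | 382, and φ(191) = 191 − 1 = 190.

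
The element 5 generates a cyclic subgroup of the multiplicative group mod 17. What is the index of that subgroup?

1

ord(5) | φ(17) = 17 − 1 = 16 = 2^4.
Divisors of 16: 1, 2, 4, 8, 16.
Test each divisor d:
5^1 ≡ 5 (mod 17)
5^2 ≡ 8 (mod 17)
5^4 ≡ 13 (mod 17)
5^8 ≡ 16 (mod 17)
5^16 ≡ 1 (mod 17) ✓
So ord_17(5) = 16, hence |⟨5⟩| = 16.
Index = |(Z/17Z)^×| / |⟨5⟩| = 16 / 16 = 1.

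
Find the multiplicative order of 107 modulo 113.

ord(107) | φ(113) = 113 − 1 = 112 = 2^4 · 7.
Divisors of 112: 1, 2, 4, 7, 8, 14, 16, 28, 56, 112.
Evaluate successive powers at the divisors of 112:
107^1 ≡ 107 (mod 113)
107^2 ≡ 36 (mod 113)
107^4 ≡ 53 (mod 113)
107^7 ≡ 78 (mod 113)
107^8 ≡ 97 (mod 113)
107^14 ≡ 95 (mod 113)
107^16 ≡ 30 (mod 113)
107^28 ≡ 98 (mod 113)
107^56 ≡ 112 (mod 113)
107^112 ≡ 1 (mod 113) ✓
Therefore the multiplicative order of 107 modulo 113 is 112.

112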